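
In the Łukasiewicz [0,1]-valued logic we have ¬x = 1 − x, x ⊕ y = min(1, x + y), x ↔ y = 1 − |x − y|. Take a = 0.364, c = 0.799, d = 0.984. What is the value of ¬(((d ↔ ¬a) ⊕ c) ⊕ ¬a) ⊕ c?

¬a = 1 − 0.364 = 0.636
d ↔ ¬a = 1 − |0.984 − 0.636| = 1 − 0.348 = 0.652
(d ↔ ¬a) ⊕ c = min(1, 0.652 + 0.799) = min(1, 1.451) = 1.000
((d ↔ ¬a) ⊕ c) ⊕ ¬a = min(1, 1.000 + 0.636) = min(1, 1.636) = 1.000
¬(((d ↔ ¬a) ⊕ c) ⊕ ¬a) = 1 − 1.000 = 0.000
¬(((d ↔ ¬a) ⊕ c) ⊕ ¬a) ⊕ c = min(1, 0.000 + 0.799) = min(1, 0.799) = 0.799

0.799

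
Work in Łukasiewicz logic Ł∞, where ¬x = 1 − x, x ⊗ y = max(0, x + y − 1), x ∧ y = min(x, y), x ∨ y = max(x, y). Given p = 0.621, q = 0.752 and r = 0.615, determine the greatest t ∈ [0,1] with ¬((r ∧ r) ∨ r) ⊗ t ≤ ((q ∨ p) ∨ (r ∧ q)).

1.000

r ∧ r = min(0.615, 0.615) = 0.615
(r ∧ r) ∨ r = max(0.615, 0.615) = 0.615
¬((r ∧ r) ∨ r) = 1 − 0.615 = 0.385
So the left factor is ¬((r ∧ r) ∨ r) = 0.385.
q ∨ p = max(0.752, 0.621) = 0.752
r ∧ q = min(0.615, 0.752) = 0.615
(q ∨ p) ∨ (r ∧ q) = max(0.752, 0.615) = 0.752
So the right-hand bound is (q ∨ p) ∨ (r ∧ q) = 0.752.
The residuum of the Łukasiewicz t-norm gives the supremum: min(1, 1 − 0.385 + 0.752).
1 − 0.385 + 0.752 = 1.367, so t = min(1, 1.367) = 1.000.
Check: 0.385 ⊗ 1.000 = max(0, 0.385) = 0.385 ≤ 0.752.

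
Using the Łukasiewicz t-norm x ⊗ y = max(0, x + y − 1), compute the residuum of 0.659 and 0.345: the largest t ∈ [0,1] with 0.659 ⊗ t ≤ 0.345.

The residuum of the Łukasiewicz t-norm gives the supremum: min(1, 1 − 0.659 + 0.345).
1 − 0.659 + 0.345 = 0.686, so t = min(1, 0.686) = 0.686.
Check: 0.659 ⊗ 0.686 = max(0, 0.345) = 0.345 ≤ 0.345.

0.686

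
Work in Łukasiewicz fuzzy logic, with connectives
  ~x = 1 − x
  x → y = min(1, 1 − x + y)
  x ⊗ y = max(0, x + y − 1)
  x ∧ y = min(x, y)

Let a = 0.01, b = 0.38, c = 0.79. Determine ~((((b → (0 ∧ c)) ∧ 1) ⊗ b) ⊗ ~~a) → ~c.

0.21

0 ∧ c = min(0.00, 0.79) = 0.00
b → (0 ∧ c) = min(1, 1 − 0.38 + 0.00) = min(1, 0.62) = 0.62
(b → (0 ∧ c)) ∧ 1 = min(0.62, 1.00) = 0.62
((b → (0 ∧ c)) ∧ 1) ⊗ b = max(0, 0.62 + 0.38 − 1) = max(0, 0.00) = 0.00
~a = 1 − 0.01 = 0.99
~~a = 1 − 0.99 = 0.01
(((b → (0 ∧ c)) ∧ 1) ⊗ b) ⊗ ~~a = max(0, 0.00 + 0.01 − 1) = max(0, -0.99) = 0.00
~((((b → (0 ∧ c)) ∧ 1) ⊗ b) ⊗ ~~a) = 1 − 0.00 = 1.00
~c = 1 − 0.79 = 0.21
~((((b → (0 ∧ c)) ∧ 1) ⊗ b) ⊗ ~~a) → ~c = min(1, 1 − 1.00 + 0.21) = min(1, 0.21) = 0.21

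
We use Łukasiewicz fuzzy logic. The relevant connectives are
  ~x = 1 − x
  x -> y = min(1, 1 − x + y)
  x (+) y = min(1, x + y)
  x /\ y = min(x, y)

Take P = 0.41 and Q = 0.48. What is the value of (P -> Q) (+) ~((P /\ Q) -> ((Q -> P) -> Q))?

1.00

P -> Q = min(1, 1 − 0.41 + 0.48) = min(1, 1.07) = 1.00
P /\ Q = min(0.41, 0.48) = 0.41
Q -> P = min(1, 1 − 0.48 + 0.41) = min(1, 0.93) = 0.93
(Q -> P) -> Q = min(1, 1 − 0.93 + 0.48) = min(1, 0.55) = 0.55
(P /\ Q) -> ((Q -> P) -> Q) = min(1, 1 − 0.41 + 0.55) = min(1, 1.14) = 1.00
~((P /\ Q) -> ((Q -> P) -> Q)) = 1 − 1.00 = 0.00
(P -> Q) (+) ~((P /\ Q) -> ((Q -> P) -> Q)) = min(1, 1.00 + 0.00) = min(1, 1.00) = 1.00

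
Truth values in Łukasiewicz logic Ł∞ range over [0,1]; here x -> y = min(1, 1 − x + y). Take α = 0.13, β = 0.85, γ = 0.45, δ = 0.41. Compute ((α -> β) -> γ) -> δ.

α -> β = min(1, 1 − 0.13 + 0.85) = min(1, 1.72) = 1.00
(α -> β) -> γ = min(1, 1 − 1.00 + 0.45) = min(1, 0.45) = 0.45
((α -> β) -> γ) -> δ = min(1, 1 − 0.45 + 0.41) = min(1, 0.96) = 0.96

0.96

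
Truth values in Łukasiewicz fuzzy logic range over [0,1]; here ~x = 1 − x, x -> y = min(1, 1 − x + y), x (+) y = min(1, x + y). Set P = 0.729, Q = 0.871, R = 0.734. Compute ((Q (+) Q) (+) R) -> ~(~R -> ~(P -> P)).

Q (+) Q = min(1, 0.871 + 0.871) = min(1, 1.742) = 1.000
(Q (+) Q) (+) R = min(1, 1.000 + 0.734) = min(1, 1.734) = 1.000
~R = 1 − 0.734 = 0.266
P -> P = min(1, 1 − 0.729 + 0.729) = min(1, 1.000) = 1.000
~(P -> P) = 1 − 1.000 = 0.000
~R -> ~(P -> P) = min(1, 1 − 0.266 + 0.000) = min(1, 0.734) = 0.734
~(~R -> ~(P -> P)) = 1 − 0.734 = 0.266
((Q (+) Q) (+) R) -> ~(~R -> ~(P -> P)) = min(1, 1 − 1.000 + 0.266) = min(1, 0.266) = 0.266

0.266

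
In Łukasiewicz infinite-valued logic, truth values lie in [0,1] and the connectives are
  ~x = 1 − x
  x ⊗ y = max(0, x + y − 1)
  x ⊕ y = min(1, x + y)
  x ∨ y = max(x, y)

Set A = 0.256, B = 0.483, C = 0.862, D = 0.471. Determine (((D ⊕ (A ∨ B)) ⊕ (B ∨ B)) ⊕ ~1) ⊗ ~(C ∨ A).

A ∨ B = max(0.256, 0.483) = 0.483
D ⊕ (A ∨ B) = min(1, 0.471 + 0.483) = min(1, 0.954) = 0.954
B ∨ B = max(0.483, 0.483) = 0.483
(D ⊕ (A ∨ B)) ⊕ (B ∨ B) = min(1, 0.954 + 0.483) = min(1, 1.437) = 1.000
~1 = 1 − 1.000 = 0.000
((D ⊕ (A ∨ B)) ⊕ (B ∨ B)) ⊕ ~1 = min(1, 1.000 + 0.000) = min(1, 1.000) = 1.000
C ∨ A = max(0.862, 0.256) = 0.862
~(C ∨ A) = 1 − 0.862 = 0.138
(((D ⊕ (A ∨ B)) ⊕ (B ∨ B)) ⊕ ~1) ⊗ ~(C ∨ A) = max(0, 1.000 + 0.138 − 1) = max(0, 0.138) = 0.138

0.138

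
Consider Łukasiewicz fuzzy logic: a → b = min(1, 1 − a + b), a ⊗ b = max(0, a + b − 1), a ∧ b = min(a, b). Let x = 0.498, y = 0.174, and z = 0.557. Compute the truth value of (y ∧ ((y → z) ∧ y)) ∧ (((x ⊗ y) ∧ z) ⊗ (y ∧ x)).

0.000

y → z = min(1, 1 − 0.174 + 0.557) = min(1, 1.383) = 1.000
(y → z) ∧ y = min(1.000, 0.174) = 0.174
y ∧ ((y → z) ∧ y) = min(0.174, 0.174) = 0.174
x ⊗ y = max(0, 0.498 + 0.174 − 1) = max(0, -0.328) = 0.000
(x ⊗ y) ∧ z = min(0.000, 0.557) = 0.000
y ∧ x = min(0.174, 0.498) = 0.174
((x ⊗ y) ∧ z) ⊗ (y ∧ x) = max(0, 0.000 + 0.174 − 1) = max(0, -0.826) = 0.000
(y ∧ ((y → z) ∧ y)) ∧ (((x ⊗ y) ∧ z) ⊗ (y ∧ x)) = min(0.174, 0.000) = 0.000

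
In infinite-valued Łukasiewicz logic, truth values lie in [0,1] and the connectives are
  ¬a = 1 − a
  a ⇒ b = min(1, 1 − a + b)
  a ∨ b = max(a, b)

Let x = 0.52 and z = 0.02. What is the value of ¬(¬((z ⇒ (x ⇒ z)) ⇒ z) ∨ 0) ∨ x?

x ⇒ z = min(1, 1 − 0.52 + 0.02) = min(1, 0.50) = 0.50
z ⇒ (x ⇒ z) = min(1, 1 − 0.02 + 0.50) = min(1, 1.48) = 1.00
(z ⇒ (x ⇒ z)) ⇒ z = min(1, 1 − 1.00 + 0.02) = min(1, 0.02) = 0.02
¬((z ⇒ (x ⇒ z)) ⇒ z) = 1 − 0.02 = 0.98
¬((z ⇒ (x ⇒ z)) ⇒ z) ∨ 0 = max(0.98, 0.00) = 0.98
¬(¬((z ⇒ (x ⇒ z)) ⇒ z) ∨ 0) = 1 − 0.98 = 0.02
¬(¬((z ⇒ (x ⇒ z)) ⇒ z) ∨ 0) ∨ x = max(0.02, 0.52) = 0.52

0.52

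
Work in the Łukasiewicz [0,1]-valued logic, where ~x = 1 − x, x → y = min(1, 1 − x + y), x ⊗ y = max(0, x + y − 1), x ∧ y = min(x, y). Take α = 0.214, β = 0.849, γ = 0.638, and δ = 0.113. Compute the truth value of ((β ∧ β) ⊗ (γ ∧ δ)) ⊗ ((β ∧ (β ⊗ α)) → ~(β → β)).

β ∧ β = min(0.849, 0.849) = 0.849
γ ∧ δ = min(0.638, 0.113) = 0.113
(β ∧ β) ⊗ (γ ∧ δ) = max(0, 0.849 + 0.113 − 1) = max(0, -0.038) = 0.000
β ⊗ α = max(0, 0.849 + 0.214 − 1) = max(0, 0.063) = 0.063
β ∧ (β ⊗ α) = min(0.849, 0.063) = 0.063
β → β = min(1, 1 − 0.849 + 0.849) = min(1, 1.000) = 1.000
~(β → β) = 1 − 1.000 = 0.000
(β ∧ (β ⊗ α)) → ~(β → β) = min(1, 1 − 0.063 + 0.000) = min(1, 0.937) = 0.937
((β ∧ β) ⊗ (γ ∧ δ)) ⊗ ((β ∧ (β ⊗ α)) → ~(β → β)) = max(0, 0.000 + 0.937 − 1) = max(0, -0.063) = 0.000

0.000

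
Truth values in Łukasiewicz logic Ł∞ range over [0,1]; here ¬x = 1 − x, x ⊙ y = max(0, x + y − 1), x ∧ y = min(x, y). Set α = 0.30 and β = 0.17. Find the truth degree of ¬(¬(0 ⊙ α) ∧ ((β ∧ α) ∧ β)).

0.83

0 ⊙ α = max(0, 0.00 + 0.30 − 1) = max(0, -0.70) = 0.00
¬(0 ⊙ α) = 1 − 0.00 = 1.00
β ∧ α = min(0.17, 0.30) = 0.17
(β ∧ α) ∧ β = min(0.17, 0.17) = 0.17
¬(0 ⊙ α) ∧ ((β ∧ α) ∧ β) = min(1.00, 0.17) = 0.17
¬(¬(0 ⊙ α) ∧ ((β ∧ α) ∧ β)) = 1 − 0.17 = 0.83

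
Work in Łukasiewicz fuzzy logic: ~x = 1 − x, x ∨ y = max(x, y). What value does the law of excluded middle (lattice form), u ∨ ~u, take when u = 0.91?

~u = 1 − 0.91 = 0.09
u ∨ ~u = max(0.91, 0.09) = 0.91
(The value 0.91 < 1 shows this instance is not satisfied; not a Ł∞-tautology — its value is max(a, 1−a).)

0.91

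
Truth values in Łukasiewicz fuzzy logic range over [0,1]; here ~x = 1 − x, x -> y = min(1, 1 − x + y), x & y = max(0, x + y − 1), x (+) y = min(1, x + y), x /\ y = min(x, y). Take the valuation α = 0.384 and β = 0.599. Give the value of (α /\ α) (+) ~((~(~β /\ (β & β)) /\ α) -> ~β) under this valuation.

α /\ α = min(0.384, 0.384) = 0.384
~β = 1 − 0.599 = 0.401
β & β = max(0, 0.599 + 0.599 − 1) = max(0, 0.198) = 0.198
~β /\ (β & β) = min(0.401, 0.198) = 0.198
~(~β /\ (β & β)) = 1 − 0.198 = 0.802
~(~β /\ (β & β)) /\ α = min(0.802, 0.384) = 0.384
(~(~β /\ (β & β)) /\ α) -> ~β = min(1, 1 − 0.384 + 0.401) = min(1, 1.017) = 1.000
~((~(~β /\ (β & β)) /\ α) -> ~β) = 1 − 1.000 = 0.000
(α /\ α) (+) ~((~(~β /\ (β & β)) /\ α) -> ~β) = min(1, 0.384 + 0.000) = min(1, 0.384) = 0.384

0.384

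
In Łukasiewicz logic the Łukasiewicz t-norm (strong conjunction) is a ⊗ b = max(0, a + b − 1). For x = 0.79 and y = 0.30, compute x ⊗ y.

0.09

x ⊗ y = max(0, 0.79 + 0.30 − 1) = max(0, 0.09) = 0.09
For comparison, the Gödel (minimum) t-norm min(a, b) would give 0.30.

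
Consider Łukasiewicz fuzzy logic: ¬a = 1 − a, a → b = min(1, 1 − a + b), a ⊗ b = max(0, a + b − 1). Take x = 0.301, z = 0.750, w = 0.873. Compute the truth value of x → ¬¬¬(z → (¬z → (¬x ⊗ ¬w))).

0.699

¬z = 1 − 0.750 = 0.250
¬x = 1 − 0.301 = 0.699
¬w = 1 − 0.873 = 0.127
¬x ⊗ ¬w = max(0, 0.699 + 0.127 − 1) = max(0, -0.174) = 0.000
¬z → (¬x ⊗ ¬w) = min(1, 1 − 0.250 + 0.000) = min(1, 0.750) = 0.750
z → (¬z → (¬x ⊗ ¬w)) = min(1, 1 − 0.750 + 0.750) = min(1, 1.000) = 1.000
¬(z → (¬z → (¬x ⊗ ¬w))) = 1 − 1.000 = 0.000
¬¬(z → (¬z → (¬x ⊗ ¬w))) = 1 − 0.000 = 1.000
¬¬¬(z → (¬z → (¬x ⊗ ¬w))) = 1 − 1.000 = 0.000
x → ¬¬¬(z → (¬z → (¬x ⊗ ¬w))) = min(1, 1 − 0.301 + 0.000) = min(1, 0.699) = 0.699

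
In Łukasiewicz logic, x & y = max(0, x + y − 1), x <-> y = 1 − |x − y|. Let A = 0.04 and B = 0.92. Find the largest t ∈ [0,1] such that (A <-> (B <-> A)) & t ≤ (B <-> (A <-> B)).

B <-> A = 1 − |0.92 − 0.04| = 1 − 0.88 = 0.12
A <-> (B <-> A) = 1 − |0.04 − 0.12| = 1 − 0.08 = 0.92
So the left factor is A <-> (B <-> A) = 0.92.
A <-> B = 1 − |0.04 − 0.92| = 1 − 0.88 = 0.12
B <-> (A <-> B) = 1 − |0.92 − 0.12| = 1 − 0.80 = 0.20
So the right-hand bound is B <-> (A <-> B) = 0.20.
The residuum of the Łukasiewicz t-norm gives the supremum: min(1, 1 − 0.92 + 0.20).
1 − 0.92 + 0.20 = 0.28, so t = min(1, 0.28) = 0.28.
Check: 0.92 & 0.28 = max(0, 0.20) = 0.20 ≤ 0.20.

0.28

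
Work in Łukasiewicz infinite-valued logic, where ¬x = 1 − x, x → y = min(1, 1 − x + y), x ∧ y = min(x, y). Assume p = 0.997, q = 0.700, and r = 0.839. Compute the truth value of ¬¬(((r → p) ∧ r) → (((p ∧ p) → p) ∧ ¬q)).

0.461

r → p = min(1, 1 − 0.839 + 0.997) = min(1, 1.158) = 1.000
(r → p) ∧ r = min(1.000, 0.839) = 0.839
p ∧ p = min(0.997, 0.997) = 0.997
(p ∧ p) → p = min(1, 1 − 0.997 + 0.997) = min(1, 1.000) = 1.000
¬q = 1 − 0.700 = 0.300
((p ∧ p) → p) ∧ ¬q = min(1.000, 0.300) = 0.300
((r → p) ∧ r) → (((p ∧ p) → p) ∧ ¬q) = min(1, 1 − 0.839 + 0.300) = min(1, 0.461) = 0.461
¬(((r → p) ∧ r) → (((p ∧ p) → p) ∧ ¬q)) = 1 − 0.461 = 0.539
¬¬(((r → p) ∧ r) → (((p ∧ p) → p) ∧ ¬q)) = 1 − 0.539 = 0.461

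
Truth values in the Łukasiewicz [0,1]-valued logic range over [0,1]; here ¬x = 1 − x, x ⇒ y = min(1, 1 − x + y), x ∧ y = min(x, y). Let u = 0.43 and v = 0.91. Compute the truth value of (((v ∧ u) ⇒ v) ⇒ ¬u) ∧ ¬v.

v ∧ u = min(0.91, 0.43) = 0.43
(v ∧ u) ⇒ v = min(1, 1 − 0.43 + 0.91) = min(1, 1.48) = 1.00
¬u = 1 − 0.43 = 0.57
((v ∧ u) ⇒ v) ⇒ ¬u = min(1, 1 − 1.00 + 0.57) = min(1, 0.57) = 0.57
¬v = 1 − 0.91 = 0.09
(((v ∧ u) ⇒ v) ⇒ ¬u) ∧ ¬v = min(0.57, 0.09) = 0.09

0.09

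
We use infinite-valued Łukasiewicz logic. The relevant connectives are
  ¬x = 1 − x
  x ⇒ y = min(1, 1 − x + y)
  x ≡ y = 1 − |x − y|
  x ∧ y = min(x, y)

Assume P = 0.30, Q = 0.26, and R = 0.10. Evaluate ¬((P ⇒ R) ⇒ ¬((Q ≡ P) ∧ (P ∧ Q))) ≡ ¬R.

0.16

P ⇒ R = min(1, 1 − 0.30 + 0.10) = min(1, 0.80) = 0.80
Q ≡ P = 1 − |0.26 − 0.30| = 1 − 0.04 = 0.96
P ∧ Q = min(0.30, 0.26) = 0.26
(Q ≡ P) ∧ (P ∧ Q) = min(0.96, 0.26) = 0.26
¬((Q ≡ P) ∧ (P ∧ Q)) = 1 − 0.26 = 0.74
(P ⇒ R) ⇒ ¬((Q ≡ P) ∧ (P ∧ Q)) = min(1, 1 − 0.80 + 0.74) = min(1, 0.94) = 0.94
¬((P ⇒ R) ⇒ ¬((Q ≡ P) ∧ (P ∧ Q))) = 1 − 0.94 = 0.06
¬R = 1 − 0.10 = 0.90
¬((P ⇒ R) ⇒ ¬((Q ≡ P) ∧ (P ∧ Q))) ≡ ¬R = 1 − |0.06 − 0.90| = 1 − 0.84 = 0.16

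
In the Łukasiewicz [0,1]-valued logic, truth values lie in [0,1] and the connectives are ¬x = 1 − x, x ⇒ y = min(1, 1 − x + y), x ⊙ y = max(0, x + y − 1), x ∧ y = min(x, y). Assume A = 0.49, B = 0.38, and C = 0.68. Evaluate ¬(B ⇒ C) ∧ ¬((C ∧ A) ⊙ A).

B ⇒ C = min(1, 1 − 0.38 + 0.68) = min(1, 1.30) = 1.00
¬(B ⇒ C) = 1 − 1.00 = 0.00
C ∧ A = min(0.68, 0.49) = 0.49
(C ∧ A) ⊙ A = max(0, 0.49 + 0.49 − 1) = max(0, -0.02) = 0.00
¬((C ∧ A) ⊙ A) = 1 − 0.00 = 1.00
¬(B ⇒ C) ∧ ¬((C ∧ A) ⊙ A) = min(0.00, 1.00) = 0.00

0.00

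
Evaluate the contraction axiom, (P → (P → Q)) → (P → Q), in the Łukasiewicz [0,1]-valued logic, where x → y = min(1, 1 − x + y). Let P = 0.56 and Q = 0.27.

P → Q = min(1, 1 − 0.56 + 0.27) = min(1, 0.71) = 0.71
P → (P → Q) = min(1, 1 − 0.56 + 0.71) = min(1, 1.15) = 1.00
(P → (P → Q)) → (P → Q) = min(1, 1 − 1.00 + 0.71) = min(1, 0.71) = 0.71
(The value 0.71 < 1 shows this instance is not satisfied; fails in Ł∞ (the t-norm is not idempotent).)

0.71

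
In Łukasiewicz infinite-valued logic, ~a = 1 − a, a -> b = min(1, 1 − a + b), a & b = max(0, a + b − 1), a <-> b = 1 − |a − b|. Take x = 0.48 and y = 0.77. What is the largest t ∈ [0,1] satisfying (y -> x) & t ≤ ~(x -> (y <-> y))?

0.29

y -> x = min(1, 1 − 0.77 + 0.48) = min(1, 0.71) = 0.71
So the left factor is y -> x = 0.71.
y <-> y = 1 − |0.77 − 0.77| = 1 − 0.00 = 1.00
x -> (y <-> y) = min(1, 1 − 0.48 + 1.00) = min(1, 1.52) = 1.00
~(x -> (y <-> y)) = 1 − 1.00 = 0.00
So the right-hand bound is ~(x -> (y <-> y)) = 0.00.
The residuum of the Łukasiewicz t-norm gives the supremum: min(1, 1 − 0.71 + 0.00).
1 − 0.71 + 0.00 = 0.29, so t = min(1, 0.29) = 0.29.
Check: 0.71 & 0.29 = max(0, 0.00) = 0.00 ≤ 0.00.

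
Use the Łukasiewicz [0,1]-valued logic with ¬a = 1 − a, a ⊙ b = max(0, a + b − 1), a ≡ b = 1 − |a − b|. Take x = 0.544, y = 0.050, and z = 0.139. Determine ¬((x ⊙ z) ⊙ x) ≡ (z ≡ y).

x ⊙ z = max(0, 0.544 + 0.139 − 1) = max(0, -0.317) = 0.000
(x ⊙ z) ⊙ x = max(0, 0.000 + 0.544 − 1) = max(0, -0.456) = 0.000
¬((x ⊙ z) ⊙ x) = 1 − 0.000 = 1.000
z ≡ y = 1 − |0.139 − 0.050| = 1 − 0.089 = 0.911
¬((x ⊙ z) ⊙ x) ≡ (z ≡ y) = 1 − |1.000 − 0.911| = 1 − 0.089 = 0.911

0.911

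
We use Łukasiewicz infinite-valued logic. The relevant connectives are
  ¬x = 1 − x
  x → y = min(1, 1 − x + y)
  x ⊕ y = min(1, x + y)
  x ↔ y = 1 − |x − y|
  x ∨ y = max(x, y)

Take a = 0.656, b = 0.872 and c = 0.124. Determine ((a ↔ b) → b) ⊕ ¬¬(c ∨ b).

a ↔ b = 1 − |0.656 − 0.872| = 1 − 0.216 = 0.784
(a ↔ b) → b = min(1, 1 − 0.784 + 0.872) = min(1, 1.088) = 1.000
c ∨ b = max(0.124, 0.872) = 0.872
¬(c ∨ b) = 1 − 0.872 = 0.128
¬¬(c ∨ b) = 1 − 0.128 = 0.872
((a ↔ b) → b) ⊕ ¬¬(c ∨ b) = min(1, 1.000 + 0.872) = min(1, 1.872) = 1.000

1.000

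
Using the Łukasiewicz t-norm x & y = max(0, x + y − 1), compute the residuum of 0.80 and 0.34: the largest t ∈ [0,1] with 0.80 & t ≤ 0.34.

The residuum of the Łukasiewicz t-norm gives the supremum: min(1, 1 − 0.80 + 0.34).
1 − 0.80 + 0.34 = 0.54, so t = min(1, 0.54) = 0.54.
Check: 0.80 & 0.54 = max(0, 0.34) = 0.34 ≤ 0.34.

0.54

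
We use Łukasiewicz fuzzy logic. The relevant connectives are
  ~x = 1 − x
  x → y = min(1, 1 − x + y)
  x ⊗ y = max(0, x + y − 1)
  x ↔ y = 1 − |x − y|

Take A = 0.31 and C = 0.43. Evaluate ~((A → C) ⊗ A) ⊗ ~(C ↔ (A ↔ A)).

A → C = min(1, 1 − 0.31 + 0.43) = min(1, 1.12) = 1.00
(A → C) ⊗ A = max(0, 1.00 + 0.31 − 1) = max(0, 0.31) = 0.31
~((A → C) ⊗ A) = 1 − 0.31 = 0.69
A ↔ A = 1 − |0.31 − 0.31| = 1 − 0.00 = 1.00
C ↔ (A ↔ A) = 1 − |0.43 − 1.00| = 1 − 0.57 = 0.43
~(C ↔ (A ↔ A)) = 1 − 0.43 = 0.57
~((A → C) ⊗ A) ⊗ ~(C ↔ (A ↔ A)) = max(0, 0.69 + 0.57 − 1) = max(0, 0.26) = 0.26

0.26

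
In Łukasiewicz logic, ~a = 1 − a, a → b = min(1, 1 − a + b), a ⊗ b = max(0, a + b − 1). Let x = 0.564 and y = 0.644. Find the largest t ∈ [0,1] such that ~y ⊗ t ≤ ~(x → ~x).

0.772

~y = 1 − 0.644 = 0.356
So the left factor is ~y = 0.356.
~x = 1 − 0.564 = 0.436
x → ~x = min(1, 1 − 0.564 + 0.436) = min(1, 0.872) = 0.872
~(x → ~x) = 1 − 0.872 = 0.128
So the right-hand bound is ~(x → ~x) = 0.128.
The residuum of the Łukasiewicz t-norm gives the supremum: min(1, 1 − 0.356 + 0.128).
1 − 0.356 + 0.128 = 0.772, so t = min(1, 0.772) = 0.772.
Check: 0.356 ⊗ 0.772 = max(0, 0.128) = 0.128 ≤ 0.128.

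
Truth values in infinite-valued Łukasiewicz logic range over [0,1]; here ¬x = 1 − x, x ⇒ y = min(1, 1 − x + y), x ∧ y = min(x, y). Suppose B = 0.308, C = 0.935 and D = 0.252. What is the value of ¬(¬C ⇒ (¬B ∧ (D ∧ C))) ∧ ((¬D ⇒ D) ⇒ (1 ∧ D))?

0.000

¬C = 1 − 0.935 = 0.065
¬B = 1 − 0.308 = 0.692
D ∧ C = min(0.252, 0.935) = 0.252
¬B ∧ (D ∧ C) = min(0.692, 0.252) = 0.252
¬C ⇒ (¬B ∧ (D ∧ C)) = min(1, 1 − 0.065 + 0.252) = min(1, 1.187) = 1.000
¬(¬C ⇒ (¬B ∧ (D ∧ C))) = 1 − 1.000 = 0.000
¬D = 1 − 0.252 = 0.748
¬D ⇒ D = min(1, 1 − 0.748 + 0.252) = min(1, 0.504) = 0.504
1 ∧ D = min(1.000, 0.252) = 0.252
(¬D ⇒ D) ⇒ (1 ∧ D) = min(1, 1 − 0.504 + 0.252) = min(1, 0.748) = 0.748
¬(¬C ⇒ (¬B ∧ (D ∧ C))) ∧ ((¬D ⇒ D) ⇒ (1 ∧ D)) = min(0.000, 0.748) = 0.000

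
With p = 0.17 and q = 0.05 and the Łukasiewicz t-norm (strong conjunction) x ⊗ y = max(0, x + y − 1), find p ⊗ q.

p ⊗ q = max(0, 0.17 + 0.05 − 1) = max(0, -0.78) = 0.00
For comparison, the Gödel (minimum) t-norm min(x, y) would give 0.05.

0.00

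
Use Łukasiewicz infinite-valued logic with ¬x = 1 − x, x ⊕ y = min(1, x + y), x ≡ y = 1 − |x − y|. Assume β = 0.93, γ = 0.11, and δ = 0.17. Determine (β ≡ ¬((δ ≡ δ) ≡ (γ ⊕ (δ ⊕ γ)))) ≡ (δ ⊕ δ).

0.66

δ ≡ δ = 1 − |0.17 − 0.17| = 1 − 0.00 = 1.00
δ ⊕ γ = min(1, 0.17 + 0.11) = min(1, 0.28) = 0.28
γ ⊕ (δ ⊕ γ) = min(1, 0.11 + 0.28) = min(1, 0.39) = 0.39
(δ ≡ δ) ≡ (γ ⊕ (δ ⊕ γ)) = 1 − |1.00 − 0.39| = 1 − 0.61 = 0.39
¬((δ ≡ δ) ≡ (γ ⊕ (δ ⊕ γ))) = 1 − 0.39 = 0.61
β ≡ ¬((δ ≡ δ) ≡ (γ ⊕ (δ ⊕ γ))) = 1 − |0.93 − 0.61| = 1 − 0.32 = 0.68
δ ⊕ δ = min(1, 0.17 + 0.17) = min(1, 0.34) = 0.34
(β ≡ ¬((δ ≡ δ) ≡ (γ ⊕ (δ ⊕ γ)))) ≡ (δ ⊕ δ) = 1 − |0.68 − 0.34| = 1 − 0.34 = 0.66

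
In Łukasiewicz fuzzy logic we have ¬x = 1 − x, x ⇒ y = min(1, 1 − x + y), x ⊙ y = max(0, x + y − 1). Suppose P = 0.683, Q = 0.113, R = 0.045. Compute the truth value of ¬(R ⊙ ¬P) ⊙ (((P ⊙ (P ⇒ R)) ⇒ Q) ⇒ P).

¬P = 1 − 0.683 = 0.317
R ⊙ ¬P = max(0, 0.045 + 0.317 − 1) = max(0, -0.638) = 0.000
¬(R ⊙ ¬P) = 1 − 0.000 = 1.000
P ⇒ R = min(1, 1 − 0.683 + 0.045) = min(1, 0.362) = 0.362
P ⊙ (P ⇒ R) = max(0, 0.683 + 0.362 − 1) = max(0, 0.045) = 0.045
(P ⊙ (P ⇒ R)) ⇒ Q = min(1, 1 − 0.045 + 0.113) = min(1, 1.068) = 1.000
((P ⊙ (P ⇒ R)) ⇒ Q) ⇒ P = min(1, 1 − 1.000 + 0.683) = min(1, 0.683) = 0.683
¬(R ⊙ ¬P) ⊙ (((P ⊙ (P ⇒ R)) ⇒ Q) ⇒ P) = max(0, 1.000 + 0.683 − 1) = max(0, 0.683) = 0.683

0.683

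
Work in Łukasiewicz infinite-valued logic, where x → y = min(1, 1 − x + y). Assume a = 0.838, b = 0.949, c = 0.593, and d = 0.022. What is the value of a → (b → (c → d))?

0.642

c → d = min(1, 1 − 0.593 + 0.022) = min(1, 0.429) = 0.429
b → (c → d) = min(1, 1 − 0.949 + 0.429) = min(1, 0.480) = 0.480
a → (b → (c → d)) = min(1, 1 − 0.838 + 0.480) = min(1, 0.642) = 0.642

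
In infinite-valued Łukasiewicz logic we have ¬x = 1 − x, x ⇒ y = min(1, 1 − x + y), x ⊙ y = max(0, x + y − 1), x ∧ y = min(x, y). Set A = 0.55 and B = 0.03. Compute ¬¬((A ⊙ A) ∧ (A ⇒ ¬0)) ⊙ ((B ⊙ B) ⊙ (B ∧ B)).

0.00

A ⊙ A = max(0, 0.55 + 0.55 − 1) = max(0, 0.10) = 0.10
¬0 = 1 − 0.00 = 1.00
A ⇒ ¬0 = min(1, 1 − 0.55 + 1.00) = min(1, 1.45) = 1.00
(A ⊙ A) ∧ (A ⇒ ¬0) = min(0.10, 1.00) = 0.10
¬((A ⊙ A) ∧ (A ⇒ ¬0)) = 1 − 0.10 = 0.90
¬¬((A ⊙ A) ∧ (A ⇒ ¬0)) = 1 − 0.90 = 0.10
B ⊙ B = max(0, 0.03 + 0.03 − 1) = max(0, -0.94) = 0.00
B ∧ B = min(0.03, 0.03) = 0.03
(B ⊙ B) ⊙ (B ∧ B) = max(0, 0.00 + 0.03 − 1) = max(0, -0.97) = 0.00
¬¬((A ⊙ A) ∧ (A ⇒ ¬0)) ⊙ ((B ⊙ B) ⊙ (B ∧ B)) = max(0, 0.10 + 0.00 − 1) = max(0, -0.90) = 0.00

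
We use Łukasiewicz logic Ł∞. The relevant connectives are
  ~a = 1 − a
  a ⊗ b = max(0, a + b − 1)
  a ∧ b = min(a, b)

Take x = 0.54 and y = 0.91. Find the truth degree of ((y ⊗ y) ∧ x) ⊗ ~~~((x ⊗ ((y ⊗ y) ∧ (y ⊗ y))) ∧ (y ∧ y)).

y ⊗ y = max(0, 0.91 + 0.91 − 1) = max(0, 0.82) = 0.82
(y ⊗ y) ∧ x = min(0.82, 0.54) = 0.54
(y ⊗ y) ∧ (y ⊗ y) = min(0.82, 0.82) = 0.82
x ⊗ ((y ⊗ y) ∧ (y ⊗ y)) = max(0, 0.54 + 0.82 − 1) = max(0, 0.36) = 0.36
y ∧ y = min(0.91, 0.91) = 0.91
(x ⊗ ((y ⊗ y) ∧ (y ⊗ y))) ∧ (y ∧ y) = min(0.36, 0.91) = 0.36
~((x ⊗ ((y ⊗ y) ∧ (y ⊗ y))) ∧ (y ∧ y)) = 1 − 0.36 = 0.64
~~((x ⊗ ((y ⊗ y) ∧ (y ⊗ y))) ∧ (y ∧ y)) = 1 − 0.64 = 0.36
~~~((x ⊗ ((y ⊗ y) ∧ (y ⊗ y))) ∧ (y ∧ y)) = 1 − 0.36 = 0.64
((y ⊗ y) ∧ x) ⊗ ~~~((x ⊗ ((y ⊗ y) ∧ (y ⊗ y))) ∧ (y ∧ y)) = max(0, 0.54 + 0.64 − 1) = max(0, 0.18) = 0.18

0.18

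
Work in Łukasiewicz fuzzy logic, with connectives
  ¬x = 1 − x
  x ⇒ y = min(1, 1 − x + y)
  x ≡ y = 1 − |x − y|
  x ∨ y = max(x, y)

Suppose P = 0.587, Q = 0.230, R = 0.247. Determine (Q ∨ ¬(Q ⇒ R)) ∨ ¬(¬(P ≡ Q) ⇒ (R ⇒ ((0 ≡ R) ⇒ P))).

Q ⇒ R = min(1, 1 − 0.230 + 0.247) = min(1, 1.017) = 1.000
¬(Q ⇒ R) = 1 − 1.000 = 0.000
Q ∨ ¬(Q ⇒ R) = max(0.230, 0.000) = 0.230
P ≡ Q = 1 − |0.587 − 0.230| = 1 − 0.357 = 0.643
¬(P ≡ Q) = 1 − 0.643 = 0.357
0 ≡ R = 1 − |0.000 − 0.247| = 1 − 0.247 = 0.753
(0 ≡ R) ⇒ P = min(1, 1 − 0.753 + 0.587) = min(1, 0.834) = 0.834
R ⇒ ((0 ≡ R) ⇒ P) = min(1, 1 − 0.247 + 0.834) = min(1, 1.587) = 1.000
¬(P ≡ Q) ⇒ (R ⇒ ((0 ≡ R) ⇒ P)) = min(1, 1 − 0.357 + 1.000) = min(1, 1.643) = 1.000
¬(¬(P ≡ Q) ⇒ (R ⇒ ((0 ≡ R) ⇒ P))) = 1 − 1.000 = 0.000
(Q ∨ ¬(Q ⇒ R)) ∨ ¬(¬(P ≡ Q) ⇒ (R ⇒ ((0 ≡ R) ⇒ P))) = max(0.230, 0.000) = 0.230

0.230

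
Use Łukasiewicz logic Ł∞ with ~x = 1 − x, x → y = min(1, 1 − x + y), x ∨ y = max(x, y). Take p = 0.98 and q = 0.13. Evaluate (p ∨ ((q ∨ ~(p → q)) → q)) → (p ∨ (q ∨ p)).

1.00

p → q = min(1, 1 − 0.98 + 0.13) = min(1, 0.15) = 0.15
~(p → q) = 1 − 0.15 = 0.85
q ∨ ~(p → q) = max(0.13, 0.85) = 0.85
(q ∨ ~(p → q)) → q = min(1, 1 − 0.85 + 0.13) = min(1, 0.28) = 0.28
p ∨ ((q ∨ ~(p → q)) → q) = max(0.98, 0.28) = 0.98
q ∨ p = max(0.13, 0.98) = 0.98
p ∨ (q ∨ p) = max(0.98, 0.98) = 0.98
(p ∨ ((q ∨ ~(p → q)) → q)) → (p ∨ (q ∨ p)) = min(1, 1 − 0.98 + 0.98) = min(1, 1.00) = 1.00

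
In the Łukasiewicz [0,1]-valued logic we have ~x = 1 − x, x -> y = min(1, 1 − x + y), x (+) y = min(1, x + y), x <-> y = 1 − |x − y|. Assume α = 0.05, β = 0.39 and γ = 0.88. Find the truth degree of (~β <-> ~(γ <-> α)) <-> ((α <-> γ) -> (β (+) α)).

~β = 1 − 0.39 = 0.61
γ <-> α = 1 − |0.88 − 0.05| = 1 − 0.83 = 0.17
~(γ <-> α) = 1 − 0.17 = 0.83
~β <-> ~(γ <-> α) = 1 − |0.61 − 0.83| = 1 − 0.22 = 0.78
α <-> γ = 1 − |0.05 − 0.88| = 1 − 0.83 = 0.17
β (+) α = min(1, 0.39 + 0.05) = min(1, 0.44) = 0.44
(α <-> γ) -> (β (+) α) = min(1, 1 − 0.17 + 0.44) = min(1, 1.27) = 1.00
(~β <-> ~(γ <-> α)) <-> ((α <-> γ) -> (β (+) α)) = 1 − |0.78 − 1.00| = 1 − 0.22 = 0.78

0.78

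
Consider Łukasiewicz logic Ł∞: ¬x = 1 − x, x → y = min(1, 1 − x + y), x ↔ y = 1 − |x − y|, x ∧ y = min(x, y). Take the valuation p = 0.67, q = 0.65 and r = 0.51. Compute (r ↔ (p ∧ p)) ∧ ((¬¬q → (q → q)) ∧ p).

0.67

p ∧ p = min(0.67, 0.67) = 0.67
r ↔ (p ∧ p) = 1 − |0.51 − 0.67| = 1 − 0.16 = 0.84
¬q = 1 − 0.65 = 0.35
¬¬q = 1 − 0.35 = 0.65
q → q = min(1, 1 − 0.65 + 0.65) = min(1, 1.00) = 1.00
¬¬q → (q → q) = min(1, 1 − 0.65 + 1.00) = min(1, 1.35) = 1.00
(¬¬q → (q → q)) ∧ p = min(1.00, 0.67) = 0.67
(r ↔ (p ∧ p)) ∧ ((¬¬q → (q → q)) ∧ p) = min(0.84, 0.67) = 0.67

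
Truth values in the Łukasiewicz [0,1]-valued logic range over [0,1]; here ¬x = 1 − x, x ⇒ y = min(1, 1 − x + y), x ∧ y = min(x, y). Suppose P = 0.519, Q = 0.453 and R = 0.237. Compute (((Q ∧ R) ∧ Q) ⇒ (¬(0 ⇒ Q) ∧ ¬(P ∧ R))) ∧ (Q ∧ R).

0.237

Q ∧ R = min(0.453, 0.237) = 0.237
(Q ∧ R) ∧ Q = min(0.237, 0.453) = 0.237
0 ⇒ Q = min(1, 1 − 0.000 + 0.453) = min(1, 1.453) = 1.000
¬(0 ⇒ Q) = 1 − 1.000 = 0.000
P ∧ R = min(0.519, 0.237) = 0.237
¬(P ∧ R) = 1 − 0.237 = 0.763
¬(0 ⇒ Q) ∧ ¬(P ∧ R) = min(0.000, 0.763) = 0.000
((Q ∧ R) ∧ Q) ⇒ (¬(0 ⇒ Q) ∧ ¬(P ∧ R)) = min(1, 1 − 0.237 + 0.000) = min(1, 0.763) = 0.763
(((Q ∧ R) ∧ Q) ⇒ (¬(0 ⇒ Q) ∧ ¬(P ∧ R))) ∧ (Q ∧ R) = min(0.763, 0.237) = 0.237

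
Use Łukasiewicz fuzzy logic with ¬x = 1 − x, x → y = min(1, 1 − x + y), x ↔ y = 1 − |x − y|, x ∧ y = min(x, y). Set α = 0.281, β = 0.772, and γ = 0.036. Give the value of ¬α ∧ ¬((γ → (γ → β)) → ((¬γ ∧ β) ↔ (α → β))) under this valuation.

¬α = 1 − 0.281 = 0.719
γ → β = min(1, 1 − 0.036 + 0.772) = min(1, 1.736) = 1.000
γ → (γ → β) = min(1, 1 − 0.036 + 1.000) = min(1, 1.964) = 1.000
¬γ = 1 − 0.036 = 0.964
¬γ ∧ β = min(0.964, 0.772) = 0.772
α → β = min(1, 1 − 0.281 + 0.772) = min(1, 1.491) = 1.000
(¬γ ∧ β) ↔ (α → β) = 1 − |0.772 − 1.000| = 1 − 0.228 = 0.772
(γ → (γ → β)) → ((¬γ ∧ β) ↔ (α → β)) = min(1, 1 − 1.000 + 0.772) = min(1, 0.772) = 0.772
¬((γ → (γ → β)) → ((¬γ ∧ β) ↔ (α → β))) = 1 − 0.772 = 0.228
¬α ∧ ¬((γ → (γ → β)) → ((¬γ ∧ β) ↔ (α → β))) = min(0.719, 0.228) = 0.228

0.228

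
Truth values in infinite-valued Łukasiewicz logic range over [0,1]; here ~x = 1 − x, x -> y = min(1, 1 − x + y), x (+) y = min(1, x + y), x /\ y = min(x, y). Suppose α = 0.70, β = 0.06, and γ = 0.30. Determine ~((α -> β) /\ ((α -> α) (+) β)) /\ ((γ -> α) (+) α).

0.64

α -> β = min(1, 1 − 0.70 + 0.06) = min(1, 0.36) = 0.36
α -> α = min(1, 1 − 0.70 + 0.70) = min(1, 1.00) = 1.00
(α -> α) (+) β = min(1, 1.00 + 0.06) = min(1, 1.06) = 1.00
(α -> β) /\ ((α -> α) (+) β) = min(0.36, 1.00) = 0.36
~((α -> β) /\ ((α -> α) (+) β)) = 1 − 0.36 = 0.64
γ -> α = min(1, 1 − 0.30 + 0.70) = min(1, 1.40) = 1.00
(γ -> α) (+) α = min(1, 1.00 + 0.70) = min(1, 1.70) = 1.00
~((α -> β) /\ ((α -> α) (+) β)) /\ ((γ -> α) (+) α) = min(0.64, 1.00) = 0.64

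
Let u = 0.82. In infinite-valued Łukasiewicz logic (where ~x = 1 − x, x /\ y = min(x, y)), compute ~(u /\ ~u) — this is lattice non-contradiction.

~u = 1 − 0.82 = 0.18
u /\ ~u = min(0.82, 0.18) = 0.18
~(u /\ ~u) = 1 − 0.18 = 0.82
(The value 0.82 < 1 shows this instance is not satisfied; not a Ł∞-tautology — its value is 1 − min(a, 1−a).)

0.82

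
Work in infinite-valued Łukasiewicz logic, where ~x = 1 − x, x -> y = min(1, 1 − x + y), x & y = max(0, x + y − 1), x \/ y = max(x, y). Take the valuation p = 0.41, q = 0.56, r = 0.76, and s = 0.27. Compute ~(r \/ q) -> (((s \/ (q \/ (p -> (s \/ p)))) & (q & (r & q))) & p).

0.76

r \/ q = max(0.76, 0.56) = 0.76
~(r \/ q) = 1 − 0.76 = 0.24
s \/ p = max(0.27, 0.41) = 0.41
p -> (s \/ p) = min(1, 1 − 0.41 + 0.41) = min(1, 1.00) = 1.00
q \/ (p -> (s \/ p)) = max(0.56, 1.00) = 1.00
s \/ (q \/ (p -> (s \/ p))) = max(0.27, 1.00) = 1.00
r & q = max(0, 0.76 + 0.56 − 1) = max(0, 0.32) = 0.32
q & (r & q) = max(0, 0.56 + 0.32 − 1) = max(0, -0.12) = 0.00
(s \/ (q \/ (p -> (s \/ p)))) & (q & (r & q)) = max(0, 1.00 + 0.00 − 1) = max(0, 0.00) = 0.00
((s \/ (q \/ (p -> (s \/ p)))) & (q & (r & q))) & p = max(0, 0.00 + 0.41 − 1) = max(0, -0.59) = 0.00
~(r \/ q) -> (((s \/ (q \/ (p -> (s \/ p)))) & (q & (r & q))) & p) = min(1, 1 − 0.24 + 0.00) = min(1, 0.76) = 0.76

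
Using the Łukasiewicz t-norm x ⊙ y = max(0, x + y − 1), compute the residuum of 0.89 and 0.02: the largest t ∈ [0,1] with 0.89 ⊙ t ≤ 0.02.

The residuum of the Łukasiewicz t-norm gives the supremum: min(1, 1 − 0.89 + 0.02).
1 − 0.89 + 0.02 = 0.13, so t = min(1, 0.13) = 0.13.
Check: 0.89 ⊙ 0.13 = max(0, 0.02) = 0.02 ≤ 0.02.

0.13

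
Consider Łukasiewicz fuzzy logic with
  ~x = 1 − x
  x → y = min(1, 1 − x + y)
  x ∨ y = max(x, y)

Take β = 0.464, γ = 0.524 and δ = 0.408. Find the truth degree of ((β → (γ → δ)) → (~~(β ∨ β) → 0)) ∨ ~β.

γ → δ = min(1, 1 − 0.524 + 0.408) = min(1, 0.884) = 0.884
β → (γ → δ) = min(1, 1 − 0.464 + 0.884) = min(1, 1.420) = 1.000
β ∨ β = max(0.464, 0.464) = 0.464
~(β ∨ β) = 1 − 0.464 = 0.536
~~(β ∨ β) = 1 − 0.536 = 0.464
~~(β ∨ β) → 0 = min(1, 1 − 0.464 + 0.000) = min(1, 0.536) = 0.536
(β → (γ → δ)) → (~~(β ∨ β) → 0) = min(1, 1 − 1.000 + 0.536) = min(1, 0.536) = 0.536
~β = 1 − 0.464 = 0.536
((β → (γ → δ)) → (~~(β ∨ β) → 0)) ∨ ~β = max(0.536, 0.536) = 0.536

0.536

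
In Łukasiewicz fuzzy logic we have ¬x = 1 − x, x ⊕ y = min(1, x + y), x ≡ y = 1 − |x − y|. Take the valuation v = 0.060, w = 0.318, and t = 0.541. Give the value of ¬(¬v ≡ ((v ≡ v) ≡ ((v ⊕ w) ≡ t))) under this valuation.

¬v = 1 − 0.060 = 0.940
v ≡ v = 1 − |0.060 − 0.060| = 1 − 0.000 = 1.000
v ⊕ w = min(1, 0.060 + 0.318) = min(1, 0.378) = 0.378
(v ⊕ w) ≡ t = 1 − |0.378 − 0.541| = 1 − 0.163 = 0.837
(v ≡ v) ≡ ((v ⊕ w) ≡ t) = 1 − |1.000 − 0.837| = 1 − 0.163 = 0.837
¬v ≡ ((v ≡ v) ≡ ((v ⊕ w) ≡ t)) = 1 − |0.940 − 0.837| = 1 − 0.103 = 0.897
¬(¬v ≡ ((v ≡ v) ≡ ((v ⊕ w) ≡ t))) = 1 − 0.897 = 0.103

0.103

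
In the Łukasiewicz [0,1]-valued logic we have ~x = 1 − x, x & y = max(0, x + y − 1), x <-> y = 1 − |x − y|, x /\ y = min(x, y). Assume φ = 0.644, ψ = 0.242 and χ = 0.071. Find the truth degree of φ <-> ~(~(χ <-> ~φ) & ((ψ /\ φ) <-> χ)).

~φ = 1 − 0.644 = 0.356
χ <-> ~φ = 1 − |0.071 − 0.356| = 1 − 0.285 = 0.715
~(χ <-> ~φ) = 1 − 0.715 = 0.285
ψ /\ φ = min(0.242, 0.644) = 0.242
(ψ /\ φ) <-> χ = 1 − |0.242 − 0.071| = 1 − 0.171 = 0.829
~(χ <-> ~φ) & ((ψ /\ φ) <-> χ) = max(0, 0.285 + 0.829 − 1) = max(0, 0.114) = 0.114
~(~(χ <-> ~φ) & ((ψ /\ φ) <-> χ)) = 1 − 0.114 = 0.886
φ <-> ~(~(χ <-> ~φ) & ((ψ /\ φ) <-> χ)) = 1 − |0.644 − 0.886| = 1 − 0.242 = 0.758

0.758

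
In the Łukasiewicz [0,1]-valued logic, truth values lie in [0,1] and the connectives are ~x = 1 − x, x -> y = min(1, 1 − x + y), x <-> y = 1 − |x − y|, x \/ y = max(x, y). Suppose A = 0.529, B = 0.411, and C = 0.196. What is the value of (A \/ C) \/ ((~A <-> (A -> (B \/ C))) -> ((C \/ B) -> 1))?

A \/ C = max(0.529, 0.196) = 0.529
~A = 1 − 0.529 = 0.471
B \/ C = max(0.411, 0.196) = 0.411
A -> (B \/ C) = min(1, 1 − 0.529 + 0.411) = min(1, 0.882) = 0.882
~A <-> (A -> (B \/ C)) = 1 − |0.471 − 0.882| = 1 − 0.411 = 0.589
C \/ B = max(0.196, 0.411) = 0.411
(C \/ B) -> 1 = min(1, 1 − 0.411 + 1.000) = min(1, 1.589) = 1.000
(~A <-> (A -> (B \/ C))) -> ((C \/ B) -> 1) = min(1, 1 − 0.589 + 1.000) = min(1, 1.411) = 1.000
(A \/ C) \/ ((~A <-> (A -> (B \/ C))) -> ((C \/ B) -> 1)) = max(0.529, 1.000) = 1.000

1.000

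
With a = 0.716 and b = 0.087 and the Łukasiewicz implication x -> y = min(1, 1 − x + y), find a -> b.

0.371

a -> b = min(1, 1 − 0.716 + 0.087) = min(1, 0.371) = 0.371
For comparison, the Gödel implication (1 if x ≤ y else y) would give 0.087.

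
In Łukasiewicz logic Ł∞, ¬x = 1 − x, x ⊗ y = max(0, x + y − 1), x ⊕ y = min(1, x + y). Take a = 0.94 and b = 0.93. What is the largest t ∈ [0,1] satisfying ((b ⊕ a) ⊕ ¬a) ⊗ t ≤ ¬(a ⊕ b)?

0.00

b ⊕ a = min(1, 0.93 + 0.94) = min(1, 1.87) = 1.00
¬a = 1 − 0.94 = 0.06
(b ⊕ a) ⊕ ¬a = min(1, 1.00 + 0.06) = min(1, 1.06) = 1.00
So the left factor is (b ⊕ a) ⊕ ¬a = 1.00.
a ⊕ b = min(1, 0.94 + 0.93) = min(1, 1.87) = 1.00
¬(a ⊕ b) = 1 − 1.00 = 0.00
So the right-hand bound is ¬(a ⊕ b) = 0.00.
The residuum of the Łukasiewicz t-norm gives the supremum: min(1, 1 − 1.00 + 0.00).
1 − 1.00 + 0.00 = 0.00, so t = min(1, 0.00) = 0.00.
Check: 1.00 ⊗ 0.00 = max(0, 0.00) = 0.00 ≤ 0.00.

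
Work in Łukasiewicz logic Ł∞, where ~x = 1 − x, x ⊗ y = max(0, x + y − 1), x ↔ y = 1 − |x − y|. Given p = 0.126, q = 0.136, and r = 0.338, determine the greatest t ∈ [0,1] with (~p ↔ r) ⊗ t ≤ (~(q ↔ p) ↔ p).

~p = 1 − 0.126 = 0.874
~p ↔ r = 1 − |0.874 − 0.338| = 1 − 0.536 = 0.464
So the left factor is ~p ↔ r = 0.464.
q ↔ p = 1 − |0.136 − 0.126| = 1 − 0.010 = 0.990
~(q ↔ p) = 1 − 0.990 = 0.010
~(q ↔ p) ↔ p = 1 − |0.010 − 0.126| = 1 − 0.116 = 0.884
So the right-hand bound is ~(q ↔ p) ↔ p = 0.884.
The residuum of the Łukasiewicz t-norm gives the supremum: min(1, 1 − 0.464 + 0.884).
1 − 0.464 + 0.884 = 1.420, so t = min(1, 1.420) = 1.000.
Check: 0.464 ⊗ 1.000 = max(0, 0.464) = 0.464 ≤ 0.884.

1.000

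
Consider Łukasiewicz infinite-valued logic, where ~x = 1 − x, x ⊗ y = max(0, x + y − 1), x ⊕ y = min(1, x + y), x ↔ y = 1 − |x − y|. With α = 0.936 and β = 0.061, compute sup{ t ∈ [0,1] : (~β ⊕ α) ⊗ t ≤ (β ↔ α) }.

0.125

~β = 1 − 0.061 = 0.939
~β ⊕ α = min(1, 0.939 + 0.936) = min(1, 1.875) = 1.000
So the left factor is ~β ⊕ α = 1.000.
β ↔ α = 1 − |0.061 − 0.936| = 1 − 0.875 = 0.125
So the right-hand bound is β ↔ α = 0.125.
The residuum of the Łukasiewicz t-norm gives the supremum: min(1, 1 − 1.000 + 0.125).
1 − 1.000 + 0.125 = 0.125, so t = min(1, 0.125) = 0.125.
Check: 1.000 ⊗ 0.125 = max(0, 0.125) = 0.125 ≤ 0.125.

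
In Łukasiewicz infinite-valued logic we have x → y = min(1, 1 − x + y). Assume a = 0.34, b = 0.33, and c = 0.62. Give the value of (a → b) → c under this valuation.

0.63

a → b = min(1, 1 − 0.34 + 0.33) = min(1, 0.99) = 0.99
(a → b) → c = min(1, 1 − 0.99 + 0.62) = min(1, 0.63) = 0.63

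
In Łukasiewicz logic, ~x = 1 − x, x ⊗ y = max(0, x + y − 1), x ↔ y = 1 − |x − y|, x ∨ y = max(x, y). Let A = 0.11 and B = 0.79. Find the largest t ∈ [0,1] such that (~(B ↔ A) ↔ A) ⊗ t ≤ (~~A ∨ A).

B ↔ A = 1 − |0.79 − 0.11| = 1 − 0.68 = 0.32
~(B ↔ A) = 1 − 0.32 = 0.68
~(B ↔ A) ↔ A = 1 − |0.68 − 0.11| = 1 − 0.57 = 0.43
So the left factor is ~(B ↔ A) ↔ A = 0.43.
~A = 1 − 0.11 = 0.89
~~A = 1 − 0.89 = 0.11
~~A ∨ A = max(0.11, 0.11) = 0.11
So the right-hand bound is ~~A ∨ A = 0.11.
The residuum of the Łukasiewicz t-norm gives the supremum: min(1, 1 − 0.43 + 0.11).
1 − 0.43 + 0.11 = 0.68, so t = min(1, 0.68) = 0.68.
Check: 0.43 ⊗ 0.68 = max(0, 0.11) = 0.11 ≤ 0.11.

0.68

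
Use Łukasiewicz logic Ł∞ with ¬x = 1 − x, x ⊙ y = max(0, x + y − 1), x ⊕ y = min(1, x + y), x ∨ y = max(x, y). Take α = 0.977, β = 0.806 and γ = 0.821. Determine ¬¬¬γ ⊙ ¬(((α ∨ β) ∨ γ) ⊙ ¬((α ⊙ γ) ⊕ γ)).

0.179

¬γ = 1 − 0.821 = 0.179
¬¬γ = 1 − 0.179 = 0.821
¬¬¬γ = 1 − 0.821 = 0.179
α ∨ β = max(0.977, 0.806) = 0.977
(α ∨ β) ∨ γ = max(0.977, 0.821) = 0.977
α ⊙ γ = max(0, 0.977 + 0.821 − 1) = max(0, 0.798) = 0.798
(α ⊙ γ) ⊕ γ = min(1, 0.798 + 0.821) = min(1, 1.619) = 1.000
¬((α ⊙ γ) ⊕ γ) = 1 − 1.000 = 0.000
((α ∨ β) ∨ γ) ⊙ ¬((α ⊙ γ) ⊕ γ) = max(0, 0.977 + 0.000 − 1) = max(0, -0.023) = 0.000
¬(((α ∨ β) ∨ γ) ⊙ ¬((α ⊙ γ) ⊕ γ)) = 1 − 0.000 = 1.000
¬¬¬γ ⊙ ¬(((α ∨ β) ∨ γ) ⊙ ¬((α ⊙ γ) ⊕ γ)) = max(0, 0.179 + 1.000 − 1) = max(0, 0.179) = 0.179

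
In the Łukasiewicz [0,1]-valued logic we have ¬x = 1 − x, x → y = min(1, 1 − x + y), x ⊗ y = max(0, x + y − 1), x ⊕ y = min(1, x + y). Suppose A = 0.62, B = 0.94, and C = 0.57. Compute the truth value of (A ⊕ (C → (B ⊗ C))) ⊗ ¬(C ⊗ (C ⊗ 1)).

0.86

B ⊗ C = max(0, 0.94 + 0.57 − 1) = max(0, 0.51) = 0.51
C → (B ⊗ C) = min(1, 1 − 0.57 + 0.51) = min(1, 0.94) = 0.94
A ⊕ (C → (B ⊗ C)) = min(1, 0.62 + 0.94) = min(1, 1.56) = 1.00
C ⊗ 1 = max(0, 0.57 + 1.00 − 1) = max(0, 0.57) = 0.57
C ⊗ (C ⊗ 1) = max(0, 0.57 + 0.57 − 1) = max(0, 0.14) = 0.14
¬(C ⊗ (C ⊗ 1)) = 1 − 0.14 = 0.86
(A ⊕ (C → (B ⊗ C))) ⊗ ¬(C ⊗ (C ⊗ 1)) = max(0, 1.00 + 0.86 − 1) = max(0, 0.86) = 0.86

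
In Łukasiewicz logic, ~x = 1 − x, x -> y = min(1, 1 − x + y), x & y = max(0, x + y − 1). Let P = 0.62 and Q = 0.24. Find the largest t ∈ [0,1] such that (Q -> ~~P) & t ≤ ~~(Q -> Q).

~P = 1 − 0.62 = 0.38
~~P = 1 − 0.38 = 0.62
Q -> ~~P = min(1, 1 − 0.24 + 0.62) = min(1, 1.38) = 1.00
So the left factor is Q -> ~~P = 1.00.
Q -> Q = min(1, 1 − 0.24 + 0.24) = min(1, 1.00) = 1.00
~(Q -> Q) = 1 − 1.00 = 0.00
~~(Q -> Q) = 1 − 0.00 = 1.00
So the right-hand bound is ~~(Q -> Q) = 1.00.
The residuum of the Łukasiewicz t-norm gives the supremum: min(1, 1 − 1.00 + 1.00).
1 − 1.00 + 1.00 = 1.00, so t = min(1, 1.00) = 1.00.
Check: 1.00 & 1.00 = max(0, 1.00) = 1.00 ≤ 1.00.

1.00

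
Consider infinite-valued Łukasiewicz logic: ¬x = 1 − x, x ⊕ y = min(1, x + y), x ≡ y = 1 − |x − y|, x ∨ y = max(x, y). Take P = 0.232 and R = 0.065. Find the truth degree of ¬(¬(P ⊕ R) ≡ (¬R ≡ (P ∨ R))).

0.406

P ⊕ R = min(1, 0.232 + 0.065) = min(1, 0.297) = 0.297
¬(P ⊕ R) = 1 − 0.297 = 0.703
¬R = 1 − 0.065 = 0.935
P ∨ R = max(0.232, 0.065) = 0.232
¬R ≡ (P ∨ R) = 1 − |0.935 − 0.232| = 1 − 0.703 = 0.297
¬(P ⊕ R) ≡ (¬R ≡ (P ∨ R)) = 1 − |0.703 − 0.297| = 1 − 0.406 = 0.594
¬(¬(P ⊕ R) ≡ (¬R ≡ (P ∨ R))) = 1 − 0.594 = 0.406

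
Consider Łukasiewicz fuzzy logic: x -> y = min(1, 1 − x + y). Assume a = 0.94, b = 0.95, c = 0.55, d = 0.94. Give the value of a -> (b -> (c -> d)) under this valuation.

1.00

c -> d = min(1, 1 − 0.55 + 0.94) = min(1, 1.39) = 1.00
b -> (c -> d) = min(1, 1 − 0.95 + 1.00) = min(1, 1.05) = 1.00
a -> (b -> (c -> d)) = min(1, 1 − 0.94 + 1.00) = min(1, 1.06) = 1.00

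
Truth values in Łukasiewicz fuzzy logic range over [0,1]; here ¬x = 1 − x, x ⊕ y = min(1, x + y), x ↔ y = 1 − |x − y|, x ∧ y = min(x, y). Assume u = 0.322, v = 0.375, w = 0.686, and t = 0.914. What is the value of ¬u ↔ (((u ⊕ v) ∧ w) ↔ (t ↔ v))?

¬u = 1 − 0.322 = 0.678
u ⊕ v = min(1, 0.322 + 0.375) = min(1, 0.697) = 0.697
(u ⊕ v) ∧ w = min(0.697, 0.686) = 0.686
t ↔ v = 1 − |0.914 − 0.375| = 1 − 0.539 = 0.461
((u ⊕ v) ∧ w) ↔ (t ↔ v) = 1 − |0.686 − 0.461| = 1 − 0.225 = 0.775
¬u ↔ (((u ⊕ v) ∧ w) ↔ (t ↔ v)) = 1 − |0.678 − 0.775| = 1 − 0.097 = 0.903

0.903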